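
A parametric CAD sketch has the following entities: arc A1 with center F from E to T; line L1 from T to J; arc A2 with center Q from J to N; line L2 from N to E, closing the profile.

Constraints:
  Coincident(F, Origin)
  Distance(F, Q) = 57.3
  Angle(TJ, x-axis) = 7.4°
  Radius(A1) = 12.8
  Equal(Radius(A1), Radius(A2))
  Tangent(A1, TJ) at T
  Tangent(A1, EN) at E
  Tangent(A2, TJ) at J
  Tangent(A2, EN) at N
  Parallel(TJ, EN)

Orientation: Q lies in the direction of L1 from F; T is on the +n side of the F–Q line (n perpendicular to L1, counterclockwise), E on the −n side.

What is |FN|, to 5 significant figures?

58.712

Tangency of A1 to both parallel lines with radius 12.8 puts T and E at F ± 12.8·n: T = (-1.6486, 12.693), E = (1.6486, -12.693). Equal radii place J and N the same way about Q: J = Q + 12.8·n = (55.174, 20.073), N = Q − 12.8·n = (58.471, -5.3134). Then |FN| = |N − F| = 58.712.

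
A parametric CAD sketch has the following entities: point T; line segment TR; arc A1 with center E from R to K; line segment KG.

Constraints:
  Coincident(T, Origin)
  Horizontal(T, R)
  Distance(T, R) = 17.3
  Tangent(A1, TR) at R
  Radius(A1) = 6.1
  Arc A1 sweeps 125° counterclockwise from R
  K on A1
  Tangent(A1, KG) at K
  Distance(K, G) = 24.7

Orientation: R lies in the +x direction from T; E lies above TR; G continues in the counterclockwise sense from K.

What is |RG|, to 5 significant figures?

31.210

T is at the origin; T and R share the same y with |TR| = 17.3 and R on the +x side, so R = (17.300, 0.0000). Since A1 is tangent to TR there, ER ⟂ TR, so E = R + (0, 6.1) = (17.300, 6.1000). On A1, R sits at bearing -90° from E; a 125° counterclockwise sweep puts K at bearing 35°, so K = E + 6.1·(cos 35°, sin 35°) = (22.297, 9.5988). Since A1 is tangent to KG there, EK ⟂ KG, so KG runs along (−sin 35°, cos 35°); with |KG| = 24.7, G = (8.1295, 29.832). Then |RG| = |G − R| = 31.210.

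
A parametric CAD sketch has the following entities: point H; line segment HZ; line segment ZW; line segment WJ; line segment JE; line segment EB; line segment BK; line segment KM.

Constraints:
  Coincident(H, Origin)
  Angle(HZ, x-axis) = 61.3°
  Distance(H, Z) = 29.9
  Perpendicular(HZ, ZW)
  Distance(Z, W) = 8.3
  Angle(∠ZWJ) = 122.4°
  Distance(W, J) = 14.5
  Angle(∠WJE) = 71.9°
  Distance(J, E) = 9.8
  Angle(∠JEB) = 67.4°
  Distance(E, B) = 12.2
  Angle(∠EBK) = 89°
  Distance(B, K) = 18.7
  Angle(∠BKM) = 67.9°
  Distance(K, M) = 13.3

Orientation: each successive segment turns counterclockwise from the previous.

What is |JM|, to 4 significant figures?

6.055

H is at the origin; HZ runs at 61.3° with length 29.9, so Z = (14.36, 26.23). HZ ⟂ ZW, so ZW runs at 151.3°; with |ZW| = 8.3, W = (7.078, 30.21). ∠ZWJ = 122.4° gives WJ at -151.1° from the x-axis; with |WJ| = 14.5, J = (-5.616, 23.20). ∠WJE = 71.9° gives JE at -43.00° from the x-axis; with |JE| = 9.8, E = (1.551, 16.52). ∠JEB = 67.4° gives EB at 69.60° from the x-axis; with |EB| = 12.2, B = (5.804, 27.96). ∠EBK = 89.0° gives BK at 160.6° from the x-axis; with |BK| = 18.7, K = (-11.83, 34.17). ∠BKM = 67.9° gives KM at -87.30° from the x-axis; with |KM| = 13.3, M = (-11.21, 20.88). Then |JM| = |M − J| = 6.055.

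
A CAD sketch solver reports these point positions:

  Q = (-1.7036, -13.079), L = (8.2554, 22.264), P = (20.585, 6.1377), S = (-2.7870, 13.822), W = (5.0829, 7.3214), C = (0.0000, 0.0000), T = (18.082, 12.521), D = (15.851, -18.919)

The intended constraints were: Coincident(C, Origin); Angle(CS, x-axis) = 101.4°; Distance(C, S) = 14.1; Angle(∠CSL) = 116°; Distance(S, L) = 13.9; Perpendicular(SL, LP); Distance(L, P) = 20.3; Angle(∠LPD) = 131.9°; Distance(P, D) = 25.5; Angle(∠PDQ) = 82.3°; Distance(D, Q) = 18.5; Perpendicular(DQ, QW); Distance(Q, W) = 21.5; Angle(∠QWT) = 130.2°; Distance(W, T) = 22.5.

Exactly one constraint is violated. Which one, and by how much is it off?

Distance(W, T) = 22.5 — off by 8.50.

C = (0.00, 0.00) ✓; CS at 101.4° ✓; |CS| = 14.10 ✓; ∠CSL = 116.0° ✓; |SL| = 13.90 ✓; ∠(SL, LP) = 90.00° ✓; |LP| = 20.30 ✓; ∠LPD = 131.9° ✓; |PD| = 25.50 ✓; ∠PDQ = 82.30° ✓; |DQ| = 18.50 ✓; ∠(DQ, QW) = 90.00° ✓; |QW| = 21.50 ✓; ∠QWT = 130.2° ✓; |WT| = 14.00 ✗.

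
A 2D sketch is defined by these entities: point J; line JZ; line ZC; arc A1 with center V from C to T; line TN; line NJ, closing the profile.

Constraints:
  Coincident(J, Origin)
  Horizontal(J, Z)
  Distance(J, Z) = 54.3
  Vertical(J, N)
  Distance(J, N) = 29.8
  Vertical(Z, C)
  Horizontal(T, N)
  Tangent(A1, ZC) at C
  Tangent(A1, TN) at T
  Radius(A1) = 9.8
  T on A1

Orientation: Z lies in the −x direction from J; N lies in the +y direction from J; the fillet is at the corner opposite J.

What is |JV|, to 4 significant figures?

48.79

J is at the origin; J and Z share the same y with |JZ| = 54.3 and Z on the −x side, so Z = (-54.30, 0.000). J and N share the same x with |JN| = 29.8 and N on the +y side, so N = (0.000, 29.80). The virtual corner opposite J is at (-54.30, 29.80). Since A1 is tangent to ZC there, VC ⟂ ZC and since A1 is tangent to TN there, VT ⟂ TN, with radius 9.8, so the center V sits 9.8 in from both sides at V = (-44.50, 20.00). Then |JV| = |V − J| = 48.79.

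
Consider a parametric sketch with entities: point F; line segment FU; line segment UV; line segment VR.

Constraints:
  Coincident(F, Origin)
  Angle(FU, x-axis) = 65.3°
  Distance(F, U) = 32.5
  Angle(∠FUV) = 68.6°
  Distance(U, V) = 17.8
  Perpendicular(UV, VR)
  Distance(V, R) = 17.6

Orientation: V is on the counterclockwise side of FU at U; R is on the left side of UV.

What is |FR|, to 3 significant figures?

14.0

F is at the origin; FU runs at 65.3° with length 32.5, so U = 32.5·(cos 65.3°, sin 65.3°) = (13.6, 29.5). ∠FUV = 68.6°, so UV runs at 65.3° + (180° − 68.6°) = 177° from the x-axis; with |UV| = 17.8, V = U + 17.8·(cos 177°, sin 177°) = (-4.19, 30.6). UV is perpendicular to VR; with |VR| = 17.6 on the left of UV, R = V + 17.6·(-0.0576, -0.998) = (-5.20, 13.0). Then |FR| = |R − F| = 14.0.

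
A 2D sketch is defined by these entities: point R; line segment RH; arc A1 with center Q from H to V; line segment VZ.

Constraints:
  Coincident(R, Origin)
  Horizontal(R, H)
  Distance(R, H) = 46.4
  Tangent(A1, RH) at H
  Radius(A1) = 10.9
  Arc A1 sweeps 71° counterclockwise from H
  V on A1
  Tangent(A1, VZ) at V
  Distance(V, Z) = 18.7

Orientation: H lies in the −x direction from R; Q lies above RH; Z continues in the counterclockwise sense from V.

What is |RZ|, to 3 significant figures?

39.1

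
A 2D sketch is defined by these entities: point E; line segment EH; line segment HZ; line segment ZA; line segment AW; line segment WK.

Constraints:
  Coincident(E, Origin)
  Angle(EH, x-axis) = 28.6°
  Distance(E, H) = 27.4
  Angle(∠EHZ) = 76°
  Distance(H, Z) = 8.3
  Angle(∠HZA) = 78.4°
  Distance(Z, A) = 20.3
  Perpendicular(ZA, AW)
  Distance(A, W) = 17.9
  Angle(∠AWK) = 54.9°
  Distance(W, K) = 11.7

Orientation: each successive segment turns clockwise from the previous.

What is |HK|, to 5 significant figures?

9.5558

E is at the origin; EH runs at 28.6° with length 27.4, so H = (24.057, 13.116). ∠EHZ = 76.0° gives HZ at -75.400° from the x-axis; with |HZ| = 8.3, Z = (26.149, 5.0842). ∠HZA = 78.4° gives ZA at -177.00° from the x-axis; with |ZA| = 20.3, A = (5.8767, 4.0218). ZA ⟂ AW, so AW runs at 93.000°; with |AW| = 17.9, W = (4.9399, 21.897). ∠AWK = 54.9° gives WK at -32.100° from the x-axis; with |WK| = 11.7, K = (14.851, 15.680). Then |HK| = |K − H| = 9.5558.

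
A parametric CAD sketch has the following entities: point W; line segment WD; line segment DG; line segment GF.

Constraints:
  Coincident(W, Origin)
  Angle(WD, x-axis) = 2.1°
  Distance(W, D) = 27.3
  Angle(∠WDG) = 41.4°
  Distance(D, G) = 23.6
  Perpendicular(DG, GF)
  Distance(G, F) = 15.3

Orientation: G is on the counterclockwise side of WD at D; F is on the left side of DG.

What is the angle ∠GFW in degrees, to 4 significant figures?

131.4°

W is at the origin; WD runs at 2.1° with length 27.3, so D = 27.3·(cos 2.1°, sin 2.1°) = (27.28, 1.000). ∠WDG = 41.4°, so DG runs at 2.1° + (180° − 41.4°) = 140.7° from the x-axis; with |DG| = 23.6, G = D + 23.6·(cos 140.7°, sin 140.7°) = (9.019, 15.95). The perpendicularity gives GF at right angles to DG; with |GF| = 15.3 on the left of DG, F = G + 15.3·(-0.6334, -0.7738) = (-0.6717, 4.108). Then cos ∠GFW = FG·FW / (|FG||FW|), giving 131.4°.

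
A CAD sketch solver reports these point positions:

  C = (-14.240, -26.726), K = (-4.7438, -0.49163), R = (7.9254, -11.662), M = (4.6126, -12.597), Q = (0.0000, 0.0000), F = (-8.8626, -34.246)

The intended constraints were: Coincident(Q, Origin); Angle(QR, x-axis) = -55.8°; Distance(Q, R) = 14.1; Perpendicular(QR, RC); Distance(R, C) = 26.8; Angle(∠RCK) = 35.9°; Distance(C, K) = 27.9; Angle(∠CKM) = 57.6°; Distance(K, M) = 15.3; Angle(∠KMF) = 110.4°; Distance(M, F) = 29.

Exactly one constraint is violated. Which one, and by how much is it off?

Distance(M, F) = 29 — off by 3.50.

Q = (0.00, 0.00) ✓; QR at -55.80° ✓; |QR| = 14.10 ✓; ∠(QR, RC) = 90.00° ✓; |RC| = 26.80 ✓; ∠RCK = 35.90° ✓; |CK| = 27.90 ✓; ∠CKM = 57.60° ✓; |KM| = 15.30 ✓; ∠KMF = 110.4° ✓; |MF| = 25.50 ✗.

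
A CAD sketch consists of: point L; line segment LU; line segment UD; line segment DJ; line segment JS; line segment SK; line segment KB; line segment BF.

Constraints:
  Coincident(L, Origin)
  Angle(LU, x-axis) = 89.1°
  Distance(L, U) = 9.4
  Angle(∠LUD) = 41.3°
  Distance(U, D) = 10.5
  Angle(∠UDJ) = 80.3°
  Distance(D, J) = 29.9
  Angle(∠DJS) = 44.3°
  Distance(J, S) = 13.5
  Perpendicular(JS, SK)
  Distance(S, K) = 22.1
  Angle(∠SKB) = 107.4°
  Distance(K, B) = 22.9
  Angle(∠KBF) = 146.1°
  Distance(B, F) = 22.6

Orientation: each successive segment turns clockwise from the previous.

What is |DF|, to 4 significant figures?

51.45

L is at the origin; LU runs at 89.1° with length 9.4, so U = (0.1476, 9.399). ∠LUD = 41.3° gives UD at -49.60° from the x-axis; with |UD| = 10.5, D = (6.953, 1.403). ∠UDJ = 80.3° gives DJ at -149.3° from the x-axis; with |DJ| = 29.9, J = (-18.76, -13.86). ∠DJS = 44.3° gives JS at 75.00° from the x-axis; with |JS| = 13.5, S = (-15.26, -0.8225). The perpendicularity gives SK at right angles to JS, so SK runs at -15.00°; with |SK| = 22.1, K = (6.084, -6.542). ∠SKB = 107.4° gives KB at -87.60° from the x-axis; with |KB| = 22.9, B = (7.043, -29.42). ∠KBF = 146.1° gives BF at -121.5° from the x-axis; with |BF| = 22.6, F = (-4.765, -48.69). Then |DF| = |F − D| = 51.45.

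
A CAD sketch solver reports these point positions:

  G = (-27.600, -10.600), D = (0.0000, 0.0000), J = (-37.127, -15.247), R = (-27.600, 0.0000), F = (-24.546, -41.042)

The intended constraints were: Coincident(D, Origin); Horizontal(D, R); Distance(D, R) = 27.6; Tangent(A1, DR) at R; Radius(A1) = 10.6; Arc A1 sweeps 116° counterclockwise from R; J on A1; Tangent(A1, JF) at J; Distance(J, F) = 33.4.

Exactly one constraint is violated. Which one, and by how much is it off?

Distance(J, F) = 33.4 — off by 4.70.

D = (0.00, 0.00) ✓; D.y = 0.00, R.y = 0.00 ✓; |DR| = 27.60 ✓; ∠(GR, RD) = 90.00° ✓; |GR| = 10.60 ✓; bearing(G→J) − bearing(G→R) = 116.0° ✓; |GJ| = 10.60 ✓; ∠(GJ, JF) = 90.00° ✓; |JF| = 28.70 ✗.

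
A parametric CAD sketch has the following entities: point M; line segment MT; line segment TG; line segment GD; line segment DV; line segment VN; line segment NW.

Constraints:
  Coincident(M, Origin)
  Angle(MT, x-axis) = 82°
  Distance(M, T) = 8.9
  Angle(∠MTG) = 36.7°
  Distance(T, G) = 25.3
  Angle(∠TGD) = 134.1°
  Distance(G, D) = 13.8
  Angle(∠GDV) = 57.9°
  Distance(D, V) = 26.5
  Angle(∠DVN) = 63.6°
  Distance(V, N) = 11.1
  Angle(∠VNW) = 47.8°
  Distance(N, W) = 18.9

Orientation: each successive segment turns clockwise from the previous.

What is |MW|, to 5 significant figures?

21.312

M is at the origin; MT runs at 82.0° with length 8.9, so T = (1.2386, 8.8134). ∠MTG = 36.7° gives TG at -61.300° from the x-axis; with |TG| = 25.3, G = (13.388, -13.378). ∠TGD = 134.1° gives GD at -107.20° from the x-axis; with |GD| = 13.8, D = (9.3075, -26.561). ∠GDV = 57.9° gives DV at 130.70° from the x-axis; with |DV| = 26.5, V = (-7.9731, -6.4707). ∠DVN = 63.6° gives VN at 14.300° from the x-axis; with |VN| = 11.1, N = (2.7830, -3.7290). ∠VNW = 47.8° gives NW at -117.90° from the x-axis; with |NW| = 18.9, W = (-6.0609, -20.432). Then |MW| = |W − M| = 21.312.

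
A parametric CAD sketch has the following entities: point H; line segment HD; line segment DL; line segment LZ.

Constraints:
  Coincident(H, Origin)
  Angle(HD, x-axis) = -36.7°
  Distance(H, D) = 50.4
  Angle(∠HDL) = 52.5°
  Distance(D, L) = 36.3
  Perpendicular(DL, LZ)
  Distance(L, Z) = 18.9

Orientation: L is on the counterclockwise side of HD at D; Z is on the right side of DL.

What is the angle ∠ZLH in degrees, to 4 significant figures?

172.0°

H is at the origin; HD runs at -36.7° with length 50.4, so D = 50.4·(cos -36.7°, sin -36.7°) = (40.41, -30.12). ∠HDL = 52.5°, so DL runs at -36.7° + (180° − 52.5°) = 90.80° from the x-axis; with |DL| = 36.3, L = D + 36.3·(cos 90.80°, sin 90.80°) = (39.90, 6.176). DL is perpendicular to LZ; with |LZ| = 18.9 on the right of DL, Z = L + 18.9·(0.9999, 0.01396) = (58.80, 6.440). Then cos ∠ZLH = LZ·LH / (|LZ||LH|), giving 172.0°.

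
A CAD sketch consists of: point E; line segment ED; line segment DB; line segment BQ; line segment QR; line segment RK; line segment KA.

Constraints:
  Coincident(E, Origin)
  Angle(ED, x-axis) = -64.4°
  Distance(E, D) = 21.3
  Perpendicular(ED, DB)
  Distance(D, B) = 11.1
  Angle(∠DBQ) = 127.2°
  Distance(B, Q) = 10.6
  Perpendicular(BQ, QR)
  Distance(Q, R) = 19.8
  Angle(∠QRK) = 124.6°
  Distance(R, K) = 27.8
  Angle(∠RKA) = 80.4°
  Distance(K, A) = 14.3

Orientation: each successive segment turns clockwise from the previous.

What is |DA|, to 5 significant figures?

18.026

E is at the origin; ED runs at -64.4° with length 21.3, so D = (9.2034, -19.209). ED is perpendicular to DB, so DB runs at -154.40°; with |DB| = 11.1, B = (-0.80691, -24.005). ∠DBQ = 127.2° gives BQ at 152.80° from the x-axis; with |BQ| = 10.6, Q = (-10.235, -19.160). The perpendicularity gives QR at right angles to BQ, so QR runs at 62.800°; with |QR| = 19.8, R = (-1.1842, -1.5495). ∠QRK = 124.6° gives RK at 7.4000° from the x-axis; with |RK| = 27.8, K = (26.384, 2.0310). ∠RKA = 80.4° gives KA at -92.200° from the x-axis; with |KA| = 14.3, A = (25.835, -12.258). Then |DA| = |A − D| = 18.026.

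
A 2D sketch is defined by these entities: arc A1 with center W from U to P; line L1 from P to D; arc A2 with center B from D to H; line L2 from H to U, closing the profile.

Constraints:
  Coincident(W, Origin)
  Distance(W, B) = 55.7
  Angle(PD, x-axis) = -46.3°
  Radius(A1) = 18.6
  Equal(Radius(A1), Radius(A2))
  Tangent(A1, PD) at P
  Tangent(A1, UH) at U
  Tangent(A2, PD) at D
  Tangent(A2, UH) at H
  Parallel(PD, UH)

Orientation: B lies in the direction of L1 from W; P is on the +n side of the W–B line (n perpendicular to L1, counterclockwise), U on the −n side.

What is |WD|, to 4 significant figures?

58.72

The slot axis is L1's direction at -46.3°, so u = (cos -46.3°, sin -46.3°) = (0.6909, -0.7230) and n = (−sin -46.3°, cos -46.3°) = (0.7230, 0.6909). W is at the origin and B lies 55.7 along u from W, so B = 55.7·u = (38.48, -40.27). Tangency of A1 to both parallel lines with radius 18.6 puts P and U at W ± 18.6·n: P = (13.45, 12.85), U = (-13.45, -12.85). Equal radii place D and H the same way about B: D = B + 18.6·n = (51.93, -27.42), H = B − 18.6·n = (25.03, -53.12). Then |WD| = |D − W| = 58.72.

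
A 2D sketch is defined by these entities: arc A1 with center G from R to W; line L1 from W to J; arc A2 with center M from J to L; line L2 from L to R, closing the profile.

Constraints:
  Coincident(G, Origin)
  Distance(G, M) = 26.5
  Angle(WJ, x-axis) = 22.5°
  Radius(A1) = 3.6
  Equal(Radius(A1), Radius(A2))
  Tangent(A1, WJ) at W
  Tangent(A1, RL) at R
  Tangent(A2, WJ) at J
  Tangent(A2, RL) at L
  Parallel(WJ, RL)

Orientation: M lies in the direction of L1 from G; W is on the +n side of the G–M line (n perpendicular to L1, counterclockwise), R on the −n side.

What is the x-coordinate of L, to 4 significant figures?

25.86

Tangency of A1 to both parallel lines with radius 3.6 puts W and R at G ± 3.6·n: W = (-1.378, 3.326), R = (1.378, -3.326). Equal radii place J and L the same way about M: J = M + 3.6·n = (23.11, 13.47), L = M − 3.6·n = (25.86, 6.815). So L.x = 25.86.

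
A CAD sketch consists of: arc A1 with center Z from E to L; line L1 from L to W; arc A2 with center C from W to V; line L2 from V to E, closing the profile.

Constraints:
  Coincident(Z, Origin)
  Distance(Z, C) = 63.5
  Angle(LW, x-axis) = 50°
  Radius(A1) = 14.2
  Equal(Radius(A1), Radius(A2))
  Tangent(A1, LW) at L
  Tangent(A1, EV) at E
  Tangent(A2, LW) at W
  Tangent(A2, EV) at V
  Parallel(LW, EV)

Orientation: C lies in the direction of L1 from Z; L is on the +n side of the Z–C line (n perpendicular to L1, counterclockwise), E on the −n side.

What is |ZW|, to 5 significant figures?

65.068

The slot axis is L1's direction at 50.0°, so u = (cos 50.0°, sin 50.0°) = (0.64279, 0.76604) and n = (−sin 50.0°, cos 50.0°) = (-0.76604, 0.64279). Z is at the origin and C lies 63.5 along u from Z, so C = 63.5·u = (40.817, 48.644). Tangency of A1 to both parallel lines with radius 14.2 puts L and E at Z ± 14.2·n: L = (-10.878, 9.1276), E = (10.878, -9.1276). Equal radii place W and V the same way about C: W = C + 14.2·n = (29.939, 57.771), V = C − 14.2·n = (51.695, 39.516). Then |ZW| = |W − Z| = 65.068.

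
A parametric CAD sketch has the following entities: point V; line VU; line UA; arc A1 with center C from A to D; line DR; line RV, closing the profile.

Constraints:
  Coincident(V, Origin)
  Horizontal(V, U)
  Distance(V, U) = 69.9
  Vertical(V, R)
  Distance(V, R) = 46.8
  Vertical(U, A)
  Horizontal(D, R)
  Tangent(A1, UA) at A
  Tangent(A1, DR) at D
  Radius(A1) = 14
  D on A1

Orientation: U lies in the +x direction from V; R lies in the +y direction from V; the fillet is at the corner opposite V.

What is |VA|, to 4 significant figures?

77.21

The virtual corner opposite V is at (69.90, 46.80). Since A1 is tangent to UA there, CA ⟂ UA and A1 meets DR tangentially, so CD is at right angles to DR, with radius 14.0, so the center C sits 14.0 in from both sides at C = (55.90, 32.80). That places the tangent points at A = (69.90, 32.80) on UA and D = (55.90, 46.80) on DR. Then |VA| = |A − V| = 77.21.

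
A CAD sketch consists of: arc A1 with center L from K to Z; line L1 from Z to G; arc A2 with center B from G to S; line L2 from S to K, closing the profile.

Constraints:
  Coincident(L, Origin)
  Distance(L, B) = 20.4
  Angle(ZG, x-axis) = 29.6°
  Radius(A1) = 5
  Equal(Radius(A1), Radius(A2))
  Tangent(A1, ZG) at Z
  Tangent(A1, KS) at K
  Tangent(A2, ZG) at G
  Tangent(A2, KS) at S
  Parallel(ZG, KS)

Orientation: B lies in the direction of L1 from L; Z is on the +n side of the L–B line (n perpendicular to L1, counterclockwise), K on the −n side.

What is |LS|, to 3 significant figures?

21.0

The slot axis is L1's direction at 29.6°, so u = (cos 29.6°, sin 29.6°) = (0.869, 0.494) and n = (−sin 29.6°, cos 29.6°) = (-0.494, 0.869). L is at the origin and B lies 20.4 along u from L, so B = 20.4·u = (17.7, 10.1). Tangency of A1 to both parallel lines with radius 5.0 puts Z and K at L ± 5.0·n: Z = (-2.47, 4.35), K = (2.47, -4.35). Equal radii place G and S the same way about B: G = B + 5.0·n = (15.3, 14.4), S = B − 5.0·n = (20.2, 5.73). Then |LS| = |S − L| = 21.0.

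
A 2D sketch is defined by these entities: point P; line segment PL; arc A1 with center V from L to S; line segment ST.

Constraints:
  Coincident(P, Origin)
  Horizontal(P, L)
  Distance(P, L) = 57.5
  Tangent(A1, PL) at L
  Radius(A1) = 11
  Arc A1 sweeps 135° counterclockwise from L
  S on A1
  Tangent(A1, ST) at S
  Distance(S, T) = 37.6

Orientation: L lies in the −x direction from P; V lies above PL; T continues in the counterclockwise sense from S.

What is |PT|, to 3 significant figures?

88.8

P is at the origin; P and L share the same y with |PL| = 57.5 and L on the −x side, so L = (-57.5, 0.00). A1 meets PL tangentially, so VL is at right angles to PL, so V = L + (0, 11) = (-57.5, 11.0). On A1, L sits at bearing -90° from V; a 135° counterclockwise sweep puts S at bearing 45°, so S = V + 11.0·(cos 45°, sin 45°) = (-49.7, 18.8). The tangent condition forces VS to be normal to ST, so ST runs along (−sin 45°, cos 45°); with |ST| = 37.6, T = (-76.3, 45.4). Then |PT| = |T − P| = 88.8.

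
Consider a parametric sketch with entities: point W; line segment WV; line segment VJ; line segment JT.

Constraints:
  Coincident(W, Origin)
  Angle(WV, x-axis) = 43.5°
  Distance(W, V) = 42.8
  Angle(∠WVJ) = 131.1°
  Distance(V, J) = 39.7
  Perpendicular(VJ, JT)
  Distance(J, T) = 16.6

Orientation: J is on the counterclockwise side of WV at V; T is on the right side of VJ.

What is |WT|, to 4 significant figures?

83.60

∠WVJ = 131.1°, so VJ runs at 43.5° + (180° − 131.1°) = 92.40° from the x-axis; with |VJ| = 39.7, J = V + 39.7·(cos 92.40°, sin 92.40°) = (29.38, 69.13). The perpendicularity gives JT at right angles to VJ; with |JT| = 16.6 on the right of VJ, T = J + 16.6·(0.9991, 0.04188) = (45.97, 69.82). Then |WT| = |T − W| = 83.60.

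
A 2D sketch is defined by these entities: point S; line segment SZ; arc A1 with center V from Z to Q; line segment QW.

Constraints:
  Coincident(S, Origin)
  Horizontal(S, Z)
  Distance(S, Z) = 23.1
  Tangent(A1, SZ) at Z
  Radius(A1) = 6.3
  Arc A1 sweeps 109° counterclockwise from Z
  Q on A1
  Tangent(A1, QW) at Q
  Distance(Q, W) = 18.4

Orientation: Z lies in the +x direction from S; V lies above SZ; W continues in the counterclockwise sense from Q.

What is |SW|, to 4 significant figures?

34.57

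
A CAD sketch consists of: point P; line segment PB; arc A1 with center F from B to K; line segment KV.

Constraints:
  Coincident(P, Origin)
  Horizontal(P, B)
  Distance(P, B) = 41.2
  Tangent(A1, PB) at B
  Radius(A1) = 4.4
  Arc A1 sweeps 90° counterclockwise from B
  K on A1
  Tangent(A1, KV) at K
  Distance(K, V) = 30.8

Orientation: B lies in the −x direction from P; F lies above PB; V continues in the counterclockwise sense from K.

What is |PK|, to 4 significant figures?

37.06

P is at the origin; P and B share the same y with |PB| = 41.2 and B on the −x side, so B = (-41.20, 0.000). The tangent condition forces FB to be normal to PB, so F = B + (0, 4.4) = (-41.20, 4.400). On A1, B sits at bearing -90° from F; a 90° counterclockwise sweep puts K at bearing 0°, so K = F + 4.4·(cos 0°, sin 0°) = (-36.80, 4.400). Then |PK| = |K − P| = 37.06.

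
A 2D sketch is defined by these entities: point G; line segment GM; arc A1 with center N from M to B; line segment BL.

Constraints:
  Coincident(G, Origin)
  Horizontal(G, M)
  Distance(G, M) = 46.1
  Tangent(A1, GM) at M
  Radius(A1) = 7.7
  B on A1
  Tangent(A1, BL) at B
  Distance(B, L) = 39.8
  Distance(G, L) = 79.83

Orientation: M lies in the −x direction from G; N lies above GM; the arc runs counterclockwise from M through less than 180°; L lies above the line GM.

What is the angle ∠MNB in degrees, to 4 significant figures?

133.7°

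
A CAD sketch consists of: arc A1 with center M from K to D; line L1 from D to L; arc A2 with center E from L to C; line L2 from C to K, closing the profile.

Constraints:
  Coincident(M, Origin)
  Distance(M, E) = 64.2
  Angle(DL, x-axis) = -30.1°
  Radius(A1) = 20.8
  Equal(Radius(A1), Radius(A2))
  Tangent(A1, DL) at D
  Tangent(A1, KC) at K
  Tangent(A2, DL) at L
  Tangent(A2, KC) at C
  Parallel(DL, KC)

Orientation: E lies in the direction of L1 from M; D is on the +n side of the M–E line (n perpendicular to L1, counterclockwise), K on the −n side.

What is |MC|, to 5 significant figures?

67.485

Tangency of A1 to both parallel lines with radius 20.8 puts D and K at M ± 20.8·n: D = (10.431, 17.995), K = (-10.431, -17.995). Equal radii place L and C the same way about E: L = E + 20.8·n = (65.974, -14.202), C = E − 20.8·n = (45.111, -50.192). Then |MC| = |C − M| = 67.485.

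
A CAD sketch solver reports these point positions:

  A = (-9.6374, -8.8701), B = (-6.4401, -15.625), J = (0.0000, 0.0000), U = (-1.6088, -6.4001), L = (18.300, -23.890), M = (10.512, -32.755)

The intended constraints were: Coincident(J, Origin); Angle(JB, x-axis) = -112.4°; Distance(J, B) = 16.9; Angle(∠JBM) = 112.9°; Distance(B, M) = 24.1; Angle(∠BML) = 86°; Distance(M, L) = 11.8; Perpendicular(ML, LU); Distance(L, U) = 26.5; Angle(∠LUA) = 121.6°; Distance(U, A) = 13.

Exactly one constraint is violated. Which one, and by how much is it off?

Distance(U, A) = 13 — off by 4.60.

J = (0.00, 0.00) ✓; JB at -112.4° ✓; |JB| = 16.90 ✓; ∠JBM = 112.9° ✓; |BM| = 24.10 ✓; ∠BML = 86.00° ✓; |ML| = 11.80 ✓; ∠(ML, LU) = 90.00° ✓; |LU| = 26.50 ✓; ∠LUA = 121.6° ✓; |UA| = 8.400 ✗.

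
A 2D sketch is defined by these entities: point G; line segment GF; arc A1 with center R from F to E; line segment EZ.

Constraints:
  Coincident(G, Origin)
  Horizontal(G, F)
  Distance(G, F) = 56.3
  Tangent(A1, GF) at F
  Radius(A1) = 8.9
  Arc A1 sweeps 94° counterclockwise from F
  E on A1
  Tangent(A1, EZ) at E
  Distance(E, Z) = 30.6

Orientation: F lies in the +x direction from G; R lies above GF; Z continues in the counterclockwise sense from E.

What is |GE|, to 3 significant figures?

65.9

G is at the origin; G and F share the same y with |GF| = 56.3 and F on the +x side, so F = (56.3, 0.00). A1 meets GF tangentially, so RF is at right angles to GF, so R = F + (0, 8.9) = (56.3, 8.90). On A1, F sits at bearing -90° from R; a 94° counterclockwise sweep puts E at bearing 4°, so E = R + 8.9·(cos 4°, sin 4°) = (65.2, 9.52). Then |GE| = |E − G| = 65.9.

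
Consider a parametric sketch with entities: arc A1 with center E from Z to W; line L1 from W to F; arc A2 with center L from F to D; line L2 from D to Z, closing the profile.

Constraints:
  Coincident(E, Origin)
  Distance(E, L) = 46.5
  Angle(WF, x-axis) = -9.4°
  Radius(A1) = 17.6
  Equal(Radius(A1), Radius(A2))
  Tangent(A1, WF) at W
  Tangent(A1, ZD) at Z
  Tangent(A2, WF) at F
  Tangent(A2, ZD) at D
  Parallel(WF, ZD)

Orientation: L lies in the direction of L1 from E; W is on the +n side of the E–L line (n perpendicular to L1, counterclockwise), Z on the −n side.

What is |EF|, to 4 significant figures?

49.72

The slot axis is L1's direction at -9.4°, so u = (cos -9.4°, sin -9.4°) = (0.9866, -0.1633) and n = (−sin -9.4°, cos -9.4°) = (0.1633, 0.9866). E is at the origin and L lies 46.5 along u from E, so L = 46.5·u = (45.88, -7.595). Tangency of A1 to both parallel lines with radius 17.6 puts W and Z at E ± 17.6·n: W = (2.875, 17.36), Z = (-2.875, -17.36). Equal radii place F and D the same way about L: F = L + 17.6·n = (48.75, 9.769), D = L − 17.6·n = (43.00, -24.96). Then |EF| = |F − E| = 49.72.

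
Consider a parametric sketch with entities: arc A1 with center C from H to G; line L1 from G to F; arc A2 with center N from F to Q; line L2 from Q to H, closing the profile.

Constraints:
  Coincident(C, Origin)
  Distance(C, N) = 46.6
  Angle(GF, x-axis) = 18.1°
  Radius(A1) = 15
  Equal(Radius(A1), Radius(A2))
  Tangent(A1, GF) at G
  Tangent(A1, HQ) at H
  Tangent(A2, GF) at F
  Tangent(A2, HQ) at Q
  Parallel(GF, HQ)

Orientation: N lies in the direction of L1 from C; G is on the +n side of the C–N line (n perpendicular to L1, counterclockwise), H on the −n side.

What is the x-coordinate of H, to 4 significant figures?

4.660

C is at the origin and N lies 46.6 along u from C, so N = 46.6·u = (44.29, 14.48). Tangency of A1 to both parallel lines with radius 15.0 puts G and H at C ± 15.0·n: G = (-4.660, 14.26), H = (4.660, -14.26). So H.x = 4.660.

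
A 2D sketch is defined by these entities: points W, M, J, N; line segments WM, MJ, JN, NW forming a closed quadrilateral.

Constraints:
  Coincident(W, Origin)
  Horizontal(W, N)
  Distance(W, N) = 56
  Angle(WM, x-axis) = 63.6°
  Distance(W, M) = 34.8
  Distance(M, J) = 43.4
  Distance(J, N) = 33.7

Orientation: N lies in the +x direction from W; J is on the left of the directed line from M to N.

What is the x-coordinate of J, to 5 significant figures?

58.806

W is at the origin; WN is horizontal with |WN| = 56.0 and N in +x, so N = (56.0, 0). WM runs at 63.6° with |WM| = 34.8, so M = (15.473, 31.171). J is determined by |MJ| = 43.4 and |JN| = 33.7 together: it lies at the intersection of circle(M, 43.4) and circle(N, 33.7). With |MN| = 51.128, the foot of the radical line on MN is 32.878 from M and the perpendicular offset is √(43.4² − 32.878²) = 28.331. Taking the left-of-MN solution: J = (58.806, 33.583).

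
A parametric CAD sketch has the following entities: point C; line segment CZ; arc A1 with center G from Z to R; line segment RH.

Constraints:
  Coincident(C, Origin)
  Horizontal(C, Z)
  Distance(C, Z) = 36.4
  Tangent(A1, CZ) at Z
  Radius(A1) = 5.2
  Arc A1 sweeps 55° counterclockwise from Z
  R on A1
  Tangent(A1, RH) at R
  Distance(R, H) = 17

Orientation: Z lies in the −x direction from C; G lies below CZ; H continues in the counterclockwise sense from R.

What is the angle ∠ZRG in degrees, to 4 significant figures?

62.50°

C is at the origin; C and Z share the same y with |CZ| = 36.4 and Z on the −x side, so Z = (-36.40, 0.000). A1 meets CZ tangentially, so GZ is at right angles to CZ, so G = Z + (0, -5.2) = (-36.40, -5.200). On A1, Z sits at bearing 90° from G; a 55° counterclockwise sweep puts R at bearing 145°, so R = G + 5.2·(cos 145°, sin 145°) = (-40.66, -2.217). Then cos ∠ZRG = RZ·RG / (|RZ||RG|), giving 62.50°.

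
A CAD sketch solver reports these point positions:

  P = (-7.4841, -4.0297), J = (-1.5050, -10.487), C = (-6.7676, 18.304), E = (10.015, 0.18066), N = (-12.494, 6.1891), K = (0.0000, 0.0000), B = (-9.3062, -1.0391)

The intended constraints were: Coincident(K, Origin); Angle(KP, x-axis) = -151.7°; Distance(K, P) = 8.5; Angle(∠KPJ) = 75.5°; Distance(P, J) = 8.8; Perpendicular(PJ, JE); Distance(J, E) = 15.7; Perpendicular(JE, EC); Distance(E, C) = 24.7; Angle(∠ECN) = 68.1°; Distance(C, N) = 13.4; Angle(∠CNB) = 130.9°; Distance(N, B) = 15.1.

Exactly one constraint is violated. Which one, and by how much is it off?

Distance(N, B) = 15.1 — off by 7.20.

K = (0.00, 0.00) ✓; KP at -151.7° ✓; |KP| = 8.500 ✓; ∠KPJ = 75.50° ✓; |PJ| = 8.800 ✓; ∠(PJ, JE) = 90.00° ✓; |JE| = 15.70 ✓; ∠(JE, EC) = 90.00° ✓; |EC| = 24.70 ✓; ∠ECN = 68.10° ✓; |CN| = 13.40 ✓; ∠CNB = 130.9° ✓; |NB| = 7.900 ✗.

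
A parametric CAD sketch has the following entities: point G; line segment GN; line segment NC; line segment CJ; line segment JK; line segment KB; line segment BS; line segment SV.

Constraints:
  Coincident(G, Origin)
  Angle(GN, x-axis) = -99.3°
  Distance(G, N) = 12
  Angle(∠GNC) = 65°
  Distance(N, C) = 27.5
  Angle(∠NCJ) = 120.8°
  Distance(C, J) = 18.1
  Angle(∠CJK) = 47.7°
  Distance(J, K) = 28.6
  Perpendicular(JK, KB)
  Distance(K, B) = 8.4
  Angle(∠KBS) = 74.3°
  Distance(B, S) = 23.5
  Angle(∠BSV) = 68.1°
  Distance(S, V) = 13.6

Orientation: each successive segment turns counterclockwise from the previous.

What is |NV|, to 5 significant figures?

29.910

G is at the origin; GN runs at -99.3° with length 12.0, so N = (-1.9392, -11.842). ∠GNC = 65.0° gives NC at 15.700° from the x-axis; with |NC| = 27.5, C = (24.535, -4.4008). ∠NCJ = 120.8° gives CJ at 74.900° from the x-axis; with |CJ| = 18.1, J = (29.250, 13.074). ∠CJK = 47.7° gives JK at -152.80° from the x-axis; with |JK| = 28.6, K = (3.8126, 0.0012976). JK is perpendicular to KB, so KB runs at -62.800°; with |KB| = 8.4, B = (7.6522, -7.4698). ∠KBS = 74.3° gives BS at 42.900° from the x-axis; with |BS| = 23.5, S = (24.867, 8.5271). ∠BSV = 68.1° gives SV at 154.80° from the x-axis; with |SV| = 13.6, V = (12.561, 14.318). Then |NV| = |V − N| = 29.910.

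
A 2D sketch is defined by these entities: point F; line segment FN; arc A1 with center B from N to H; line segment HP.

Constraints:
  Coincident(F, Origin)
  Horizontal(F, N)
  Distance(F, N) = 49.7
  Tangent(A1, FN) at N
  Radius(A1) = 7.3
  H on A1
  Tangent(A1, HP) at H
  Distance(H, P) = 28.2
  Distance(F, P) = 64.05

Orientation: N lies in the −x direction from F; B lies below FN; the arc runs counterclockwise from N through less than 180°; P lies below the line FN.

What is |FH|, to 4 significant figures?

57.53

F is at the origin; F and N share the same y with |FN| = 49.7 and N on the −x side, so N = (-49.70, 0.000). Tangency of A1 to FN means the radius BN is perpendicular to FN, so B = N + (0, -7.3) = (-49.70, -7.300). Since BH ⟂ HP (tangency), |BP| = √(7.3² + 28.2²) = 29.13 regardless of where H sits on A1. So P lies on both circle(F, 64.05) and circle(B, 29.13); the below-FN intersection is P = (-52.79, -36.26). H is the foot of the tangent from P: H = (-56.92, -8.368).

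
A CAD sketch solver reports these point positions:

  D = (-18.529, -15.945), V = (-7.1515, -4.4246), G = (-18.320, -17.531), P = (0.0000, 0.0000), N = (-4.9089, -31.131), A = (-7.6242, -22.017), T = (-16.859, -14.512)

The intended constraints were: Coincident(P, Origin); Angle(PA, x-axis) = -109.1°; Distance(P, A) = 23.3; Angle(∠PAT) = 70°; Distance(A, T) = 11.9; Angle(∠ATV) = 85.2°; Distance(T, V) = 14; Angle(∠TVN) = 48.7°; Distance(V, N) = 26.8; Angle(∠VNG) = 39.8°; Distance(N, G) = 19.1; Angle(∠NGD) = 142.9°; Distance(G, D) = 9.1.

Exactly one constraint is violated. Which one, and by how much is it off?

Distance(G, D) = 9.1 — off by 7.50.

P = (0.00, 0.00) ✓; PA at -109.1° ✓; |PA| = 23.30 ✓; ∠PAT = 70.00° ✓; |AT| = 11.90 ✓; ∠ATV = 85.20° ✓; |TV| = 14.00 ✓; ∠TVN = 48.70° ✓; |VN| = 26.80 ✓; ∠VNG = 39.80° ✓; |NG| = 19.10 ✓; ∠NGD = 142.9° ✓; |GD| = 1.600 ✗.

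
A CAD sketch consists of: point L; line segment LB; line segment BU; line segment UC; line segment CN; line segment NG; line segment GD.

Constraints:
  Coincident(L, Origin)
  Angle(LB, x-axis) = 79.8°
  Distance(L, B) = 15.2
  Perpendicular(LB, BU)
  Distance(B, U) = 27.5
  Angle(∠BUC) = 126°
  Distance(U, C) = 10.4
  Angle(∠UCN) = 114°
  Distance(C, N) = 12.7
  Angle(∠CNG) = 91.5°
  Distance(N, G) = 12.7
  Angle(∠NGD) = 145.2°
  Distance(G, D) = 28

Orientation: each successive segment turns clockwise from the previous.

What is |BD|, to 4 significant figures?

12.18

L is at the origin; LB runs at 79.8° with length 15.2, so B = (2.692, 14.96). LB is perpendicular to BU, so BU runs at -10.20°; with |BU| = 27.5, U = (29.76, 10.09). ∠BUC = 126.0° gives UC at -64.20° from the x-axis; with |UC| = 10.4, C = (34.28, 0.7266). ∠UCN = 114.0° gives CN at -130.2° from the x-axis; with |CN| = 12.7, N = (26.09, -8.974). ∠CNG = 91.5° gives NG at 141.3° from the x-axis; with |NG| = 12.7, G = (16.17, -1.033). ∠NGD = 145.2° gives GD at 106.5° from the x-axis; with |GD| = 28.0, D = (8.222, 25.81). Then |BD| = |D − B| = 12.18.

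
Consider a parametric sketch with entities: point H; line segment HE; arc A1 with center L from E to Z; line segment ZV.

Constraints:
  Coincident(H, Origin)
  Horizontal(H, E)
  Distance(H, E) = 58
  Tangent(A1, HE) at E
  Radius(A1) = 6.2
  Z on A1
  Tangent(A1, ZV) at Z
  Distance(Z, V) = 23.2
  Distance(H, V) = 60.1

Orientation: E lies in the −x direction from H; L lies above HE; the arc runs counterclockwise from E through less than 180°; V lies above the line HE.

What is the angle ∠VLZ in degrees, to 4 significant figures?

75.04°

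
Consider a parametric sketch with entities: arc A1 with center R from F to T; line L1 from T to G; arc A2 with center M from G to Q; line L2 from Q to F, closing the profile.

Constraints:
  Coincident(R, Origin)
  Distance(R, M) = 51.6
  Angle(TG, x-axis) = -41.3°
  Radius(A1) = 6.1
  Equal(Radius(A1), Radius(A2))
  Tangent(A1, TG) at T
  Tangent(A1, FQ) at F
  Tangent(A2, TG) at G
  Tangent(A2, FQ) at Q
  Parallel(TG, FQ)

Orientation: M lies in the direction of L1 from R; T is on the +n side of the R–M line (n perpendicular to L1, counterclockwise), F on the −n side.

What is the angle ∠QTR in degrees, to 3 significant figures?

76.7°

Tangency of A1 to both parallel lines with radius 6.1 puts T and F at R ± 6.1·n: T = (4.03, 4.58), F = (-4.03, -4.58). Equal radii place G and Q the same way about M: G = M + 6.1·n = (42.8, -29.5), Q = M − 6.1·n = (34.7, -38.6). Then cos ∠QTR = TQ·TR / (|TQ||TR|), giving 76.7°.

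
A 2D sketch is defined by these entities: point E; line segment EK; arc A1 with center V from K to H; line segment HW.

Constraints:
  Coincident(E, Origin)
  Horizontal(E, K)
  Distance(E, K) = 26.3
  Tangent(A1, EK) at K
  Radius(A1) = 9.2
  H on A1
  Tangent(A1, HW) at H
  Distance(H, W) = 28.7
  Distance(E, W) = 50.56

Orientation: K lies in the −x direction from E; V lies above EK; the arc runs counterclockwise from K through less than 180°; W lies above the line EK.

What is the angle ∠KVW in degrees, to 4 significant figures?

168.0°

Checks: E.y = 0.00, K.y = 0.00 ✓; |VH| = 9.200 ✓; ∠(VH, HW) = 90.00° ✓; |HW| = 28.70 ✓; |EW| = 50.56 ✓.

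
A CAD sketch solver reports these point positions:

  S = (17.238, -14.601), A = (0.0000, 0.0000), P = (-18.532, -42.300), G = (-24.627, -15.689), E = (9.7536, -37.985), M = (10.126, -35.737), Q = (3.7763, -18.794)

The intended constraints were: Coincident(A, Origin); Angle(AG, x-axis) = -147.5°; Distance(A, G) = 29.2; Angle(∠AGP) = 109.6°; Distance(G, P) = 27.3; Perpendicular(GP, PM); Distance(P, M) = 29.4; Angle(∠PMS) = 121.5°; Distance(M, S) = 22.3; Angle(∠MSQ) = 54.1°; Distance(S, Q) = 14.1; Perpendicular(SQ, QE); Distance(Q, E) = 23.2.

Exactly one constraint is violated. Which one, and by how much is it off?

Distance(Q, E) = 23.2 — off by 3.10.

A = (0.00, 0.00) ✓; AG at -147.5° ✓; |AG| = 29.20 ✓; ∠AGP = 109.6° ✓; |GP| = 27.30 ✓; ∠(GP, PM) = 90.00° ✓; |PM| = 29.40 ✓; ∠PMS = 121.5° ✓; |MS| = 22.30 ✓; ∠MSQ = 54.10° ✓; |SQ| = 14.10 ✓; ∠(SQ, QE) = 90.00° ✓; |QE| = 20.10 ✗.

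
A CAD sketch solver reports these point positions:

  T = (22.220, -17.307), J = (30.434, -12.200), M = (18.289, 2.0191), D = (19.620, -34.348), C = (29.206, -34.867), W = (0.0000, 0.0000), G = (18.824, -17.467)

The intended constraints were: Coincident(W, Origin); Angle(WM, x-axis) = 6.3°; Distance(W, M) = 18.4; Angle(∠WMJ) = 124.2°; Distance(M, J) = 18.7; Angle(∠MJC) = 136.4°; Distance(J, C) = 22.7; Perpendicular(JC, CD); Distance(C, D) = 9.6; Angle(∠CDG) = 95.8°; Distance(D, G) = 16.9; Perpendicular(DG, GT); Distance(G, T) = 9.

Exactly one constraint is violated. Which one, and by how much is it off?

Distance(G, T) = 9 — off by 5.60.

W = (0.00, 0.00) ✓; WM at 6.300° ✓; |WM| = 18.40 ✓; ∠WMJ = 124.2° ✓; |MJ| = 18.70 ✓; ∠MJC = 136.4° ✓; |JC| = 22.70 ✓; ∠(JC, CD) = 90.00° ✓; |CD| = 9.600 ✓; ∠CDG = 95.80° ✓; |DG| = 16.90 ✓; ∠(DG, GT) = 90.00° ✓; |GT| = 3.400 ✗.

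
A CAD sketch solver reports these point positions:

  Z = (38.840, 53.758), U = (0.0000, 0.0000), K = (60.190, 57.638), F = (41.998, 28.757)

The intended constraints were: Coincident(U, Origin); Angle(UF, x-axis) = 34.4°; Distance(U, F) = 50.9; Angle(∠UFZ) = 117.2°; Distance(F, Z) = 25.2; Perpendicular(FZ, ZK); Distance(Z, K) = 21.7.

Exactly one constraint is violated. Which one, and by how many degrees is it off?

Perpendicular(FZ, ZK) — off by 3.10°.

U = (0.00, 0.00) ✓; UF at 34.40° ✓; |UF| = 50.90 ✓; ∠UFZ = 117.2° ✓; |FZ| = 25.20 ✓; ∠(FZ, ZK) = 86.90° ✗; |ZK| = 21.70 ✓.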